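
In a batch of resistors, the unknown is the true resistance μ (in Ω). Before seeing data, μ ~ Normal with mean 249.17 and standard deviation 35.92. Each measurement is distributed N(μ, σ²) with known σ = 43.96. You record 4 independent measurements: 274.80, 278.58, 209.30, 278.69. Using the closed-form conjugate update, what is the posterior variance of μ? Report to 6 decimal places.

351.503342

For Normal data with known variance σ², a Normal(μ₀, σ₀²) prior on μ is conjugate. Posterior precision = 1/σ₀² + n/σ²; posterior mean is the precision-weighted average of μ₀ and x̄.
σ₀² = 35.92² = 1290.2464, σ² = 43.96² = 1932.4816; σ² + n·σ₀² = 1932.4816 + 4·1290.2464 = 7093.4672.
Posterior precision = 1/σ₀² + n/σ² = 1/1290.2464 + 4/1932.4816 = (σ² + n·σ₀²)/(σ₀²σ²) = 7093.4672/(1290.2464·1932.4816); posterior variance σₙ² = σ₀²σ²/(σ² + n·σ₀²) = 1290.2464·1932.4816/7093.4672 = 351.503342.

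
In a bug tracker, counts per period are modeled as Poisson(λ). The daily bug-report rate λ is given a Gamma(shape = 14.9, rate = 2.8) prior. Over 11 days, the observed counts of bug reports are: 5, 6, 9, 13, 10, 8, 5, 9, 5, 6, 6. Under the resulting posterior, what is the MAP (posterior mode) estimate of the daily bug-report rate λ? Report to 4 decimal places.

6.9493

With a Gamma(shape α, rate β) prior, the Poisson likelihood is conjugate: the posterior is Gamma(α + ΣXᵢ, β + n).
Sum of counts S = 82 over n = 11 days.
Posterior: Gamma(α+S, β+n) = Gamma(14.9+82, 2.8+11) = Gamma(96.9, 13.8).
Mode of Gamma(α,β) for α≥1 is (α−1)/β = 95.9/13.8 = 6.9493.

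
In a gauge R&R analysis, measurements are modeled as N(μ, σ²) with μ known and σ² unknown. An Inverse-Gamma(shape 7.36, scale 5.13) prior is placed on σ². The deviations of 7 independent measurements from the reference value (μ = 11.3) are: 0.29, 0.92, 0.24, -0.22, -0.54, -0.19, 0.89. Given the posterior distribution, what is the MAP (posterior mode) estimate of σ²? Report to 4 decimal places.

0.5235

With known mean μ and an Inverse-Gamma(α, β) prior on σ², the Normal likelihood is conjugate: posterior is Inv-Gamma(α + n/2, β + Σ(xᵢ−μ)²/2).
Σ(xᵢ−μ)² = (0.29)² + (0.92)² + (0.24)² + (-0.22)² + (-0.54)² + (-0.19)² + (0.89)² = 2.1563.
Posterior: Inv-Gamma(7.36 + 7/2, 5.13 + 2.1563/2) = Inv-Gamma(10.86, 6.20815).
Mode = β/(α+1) = 6.20815/11.86 = 0.5235.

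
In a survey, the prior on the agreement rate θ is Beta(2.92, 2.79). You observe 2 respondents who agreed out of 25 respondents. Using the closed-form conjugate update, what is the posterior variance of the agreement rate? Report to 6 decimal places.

0.004243

The Beta prior is conjugate to a Binomial/Bernoulli likelihood; the update adds successes to α and failures to β.
Posterior: Beta(α+k, β+n−k) = Beta(2.92+2, 2.79+23) = Beta(4.92, 25.79).
Var = αβ/((α+β)²(α+β+1)) = 4.92·25.79/(30.71²·31.71) = 0.004243.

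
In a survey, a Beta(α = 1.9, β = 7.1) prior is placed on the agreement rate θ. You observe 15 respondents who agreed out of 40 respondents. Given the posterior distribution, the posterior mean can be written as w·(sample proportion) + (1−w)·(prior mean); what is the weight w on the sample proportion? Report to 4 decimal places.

The Beta prior is conjugate to a Binomial/Bernoulli likelihood; the update adds successes to α and failures to β.
Posterior mean = (α₀+k)/(α₀+β₀+n) = [n/(α₀+β₀+n)]·(k/n) + [(α₀+β₀)/(α₀+β₀+n)]·α₀/(α₀+β₀), so only n and the prior enter the weight.
The weight on the data is w = n/(α₀+β₀+n) = 40/(1.9+7.1+40) = 40/49.0 = 0.8163.

0.8163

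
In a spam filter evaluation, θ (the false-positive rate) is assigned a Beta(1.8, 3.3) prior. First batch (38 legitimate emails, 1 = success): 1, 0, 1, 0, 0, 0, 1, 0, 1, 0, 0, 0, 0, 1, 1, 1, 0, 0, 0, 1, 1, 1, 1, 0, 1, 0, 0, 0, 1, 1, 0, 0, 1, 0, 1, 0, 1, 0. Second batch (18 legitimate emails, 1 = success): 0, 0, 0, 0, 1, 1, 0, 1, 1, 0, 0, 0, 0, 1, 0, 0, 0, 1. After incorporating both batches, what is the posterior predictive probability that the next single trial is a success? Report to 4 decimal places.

0.4059

The Beta prior is conjugate to a Binomial/Bernoulli likelihood; the update adds successes to α and failures to β.
After batch 1: Beta(1.8+17, 3.3+21) = Beta(18.8, 24.3).
After batch 2: Beta(18.8+6, 24.3+12) = Beta(24.8, 36.3).
For a single future Bernoulli trial, P(success | data) = α/(α+β) = 0.4059.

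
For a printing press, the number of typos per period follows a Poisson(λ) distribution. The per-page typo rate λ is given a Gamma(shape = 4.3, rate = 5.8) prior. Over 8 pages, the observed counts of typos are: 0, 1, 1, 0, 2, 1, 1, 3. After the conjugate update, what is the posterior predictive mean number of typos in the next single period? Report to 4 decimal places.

0.9638

With a Gamma(shape α, rate β) prior, the Poisson likelihood is conjugate: the posterior is Gamma(α + ΣXᵢ, β + n).
Sum of counts S = 9 over n = 8 pages.
Posterior: Gamma(α+S, β+n) = Gamma(4.3+9, 5.8+8) = Gamma(13.3, 13.8).
The predictive distribution for one future period is NegBinom with mean α/β = 0.9638.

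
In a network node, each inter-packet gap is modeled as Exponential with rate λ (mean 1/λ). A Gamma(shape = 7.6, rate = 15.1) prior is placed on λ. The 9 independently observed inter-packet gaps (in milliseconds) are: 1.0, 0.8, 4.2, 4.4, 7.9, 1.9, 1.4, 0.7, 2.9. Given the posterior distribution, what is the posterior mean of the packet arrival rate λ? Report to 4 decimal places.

With a Gamma(shape α, rate β) prior on the exponential rate λ, the posterior after n observations with total T = Σxᵢ is Gamma(α+n, β+T).
Sum of observations T = 25.2 milliseconds; n = 9.
Posterior: Gamma(7.6+9, 15.1+25.2) = Gamma(16.6, 40.3).
Posterior mean of λ = α/β = 16.6/40.3 = 0.4119.

0.4119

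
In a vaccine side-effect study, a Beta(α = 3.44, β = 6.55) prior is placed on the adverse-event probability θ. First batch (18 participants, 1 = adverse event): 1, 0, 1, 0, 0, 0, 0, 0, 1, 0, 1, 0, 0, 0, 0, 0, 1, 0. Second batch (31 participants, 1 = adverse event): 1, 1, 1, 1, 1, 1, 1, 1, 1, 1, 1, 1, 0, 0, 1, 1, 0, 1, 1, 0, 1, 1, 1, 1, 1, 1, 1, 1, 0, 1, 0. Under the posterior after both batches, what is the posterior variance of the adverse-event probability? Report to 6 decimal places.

The Beta prior is conjugate to a Binomial/Bernoulli likelihood; the update adds successes to α and failures to β.
After batch 1: Beta(3.44+5, 6.55+13) = Beta(8.44, 19.55).
After batch 2: Beta(8.44+25, 19.55+6) = Beta(33.44, 25.55).
Var = αβ/((α+β)²(α+β+1)) = 33.44·25.55/(58.99²·59.99) = 0.004093.

0.004093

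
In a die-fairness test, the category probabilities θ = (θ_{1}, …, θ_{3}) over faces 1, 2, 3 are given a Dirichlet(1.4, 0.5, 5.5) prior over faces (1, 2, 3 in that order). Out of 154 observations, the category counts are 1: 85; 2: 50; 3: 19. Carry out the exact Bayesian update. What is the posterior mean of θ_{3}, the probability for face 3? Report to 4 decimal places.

The Dirichlet prior is conjugate to the Multinomial likelihood: each posterior αⱼ = prior αⱼ + observed count nⱼ.
Posterior concentration: (86.4, 50.5, 24.5), total = 161.4.
E[θ_{3}|data] = α_{3}/Σα = 24.5/161.4 = 0.1518.

0.1518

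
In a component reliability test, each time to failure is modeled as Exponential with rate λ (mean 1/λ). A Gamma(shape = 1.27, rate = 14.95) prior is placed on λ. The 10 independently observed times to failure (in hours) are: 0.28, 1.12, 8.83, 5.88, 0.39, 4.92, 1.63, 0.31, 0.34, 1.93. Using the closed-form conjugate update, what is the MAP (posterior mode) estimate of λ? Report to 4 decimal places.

0.2531

With a Gamma(shape α, rate β) prior on the exponential rate λ, the posterior after n observations with total T = Σxᵢ is Gamma(α+n, β+T).
Sum of observations T = 25.63 hours; n = 10.
Posterior: Gamma(1.27+10, 14.95+25.63) = Gamma(11.27, 40.58).
Mode = (α−1)/β = 0.2531.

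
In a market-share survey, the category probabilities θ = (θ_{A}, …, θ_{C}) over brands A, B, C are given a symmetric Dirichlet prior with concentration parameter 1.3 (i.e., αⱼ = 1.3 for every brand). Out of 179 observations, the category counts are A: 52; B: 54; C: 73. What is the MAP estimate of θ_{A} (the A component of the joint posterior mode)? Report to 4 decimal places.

0.2907

The Dirichlet prior is conjugate to the Multinomial likelihood: each posterior αⱼ = prior αⱼ + observed count nⱼ.
Posterior concentration: (53.3, 55.3, 74.3), total = 182.9.
Joint mode component: (α_{A}−1)/(Σα−K) = 52.3/179.9 = 0.2907.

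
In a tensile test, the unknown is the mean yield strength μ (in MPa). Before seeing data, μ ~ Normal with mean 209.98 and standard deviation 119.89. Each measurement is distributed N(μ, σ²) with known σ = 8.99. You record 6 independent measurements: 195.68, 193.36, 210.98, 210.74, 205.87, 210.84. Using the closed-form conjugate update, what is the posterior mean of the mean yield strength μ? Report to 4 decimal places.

For Normal data with known variance σ², a Normal(μ₀, σ₀²) prior on μ is conjugate. Posterior precision = 1/σ₀² + n/σ²; posterior mean is the precision-weighted average of μ₀ and x̄.
Σxᵢ = 195.68 + 193.36 + 210.98 + 210.74 + 205.87 + 210.84 = 1227.47, so n·x̄ = 1227.47.
σ₀² = 119.89² = 14373.6121, σ² = 8.99² = 80.8201; σ² + n·σ₀² = 80.8201 + 6·14373.6121 = 86322.4927.
Posterior mean = (μ₀/σ₀² + n·x̄/σ²)/(1/σ₀² + n/σ²) = (σ²·μ₀ + σ₀²·n·x̄)/(σ² + n·σ₀²) = (80.8201·209.98 + 14373.6121·1227.47)/86322.4927 = 17660148.248985/86322.4927 = 204.5834.

204.5834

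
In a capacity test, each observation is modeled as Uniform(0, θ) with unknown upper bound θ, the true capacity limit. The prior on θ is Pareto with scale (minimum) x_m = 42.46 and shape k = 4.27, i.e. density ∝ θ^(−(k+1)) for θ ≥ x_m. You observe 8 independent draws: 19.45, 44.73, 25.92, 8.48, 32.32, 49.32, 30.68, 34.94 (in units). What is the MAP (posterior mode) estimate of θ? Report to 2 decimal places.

A Pareto(scale x_m, shape k) prior on the upper bound θ of Uniform(0, θ) is conjugate: posterior is Pareto(max(x_m, max xᵢ), k + n).
Sample maximum = 49.32; prior scale x_m = 42.46 → posterior scale = max = 49.32.
Posterior shape = 4.27 + 8 = 12.27.
The Pareto density is decreasing on [x_m, ∞), so the mode is x_m = 49.32.

49.32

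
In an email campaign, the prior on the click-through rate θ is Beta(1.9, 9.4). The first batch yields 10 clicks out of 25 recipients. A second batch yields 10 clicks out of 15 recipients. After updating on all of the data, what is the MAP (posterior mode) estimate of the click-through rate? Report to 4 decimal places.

0.4239

The Beta prior is conjugate to a Binomial/Bernoulli likelihood; the update adds successes to α and failures to β.
After batch 1: Beta(1.9+10, 9.4+15) = Beta(11.9, 24.4).
After batch 2: Beta(11.9+10, 24.4+5) = Beta(21.9, 29.4).
Mode of Beta(a,b) for a,b>1 is (a−1)/(a+b−2) = 20.9/49.3 = 0.4239.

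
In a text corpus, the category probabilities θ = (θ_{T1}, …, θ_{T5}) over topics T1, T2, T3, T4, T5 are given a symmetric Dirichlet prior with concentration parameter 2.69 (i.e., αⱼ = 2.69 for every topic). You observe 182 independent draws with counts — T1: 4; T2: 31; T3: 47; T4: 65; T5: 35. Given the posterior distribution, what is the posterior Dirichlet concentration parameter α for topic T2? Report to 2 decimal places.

The Dirichlet prior is conjugate to the Multinomial likelihood: each posterior αⱼ = prior αⱼ + observed count nⱼ.
Posterior concentration: (6.69, 33.69, 49.69, 67.69, 37.69), total = 195.45.
α_{T2} = 2.69 + 31 = 33.69.

33.69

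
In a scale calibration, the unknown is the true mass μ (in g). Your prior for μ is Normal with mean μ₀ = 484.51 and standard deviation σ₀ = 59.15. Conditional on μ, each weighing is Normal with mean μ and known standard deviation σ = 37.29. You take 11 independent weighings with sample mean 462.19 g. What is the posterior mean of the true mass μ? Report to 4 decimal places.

462.9683

For Normal data with known variance σ², a Normal(μ₀, σ₀²) prior on μ is conjugate. Posterior precision = 1/σ₀² + n/σ²; posterior mean is the precision-weighted average of μ₀ and x̄.
n·x̄ = 11·462.19 = 5084.09.
σ₀² = 59.15² = 3498.7225, σ² = 37.29² = 1390.5441; σ² + n·σ₀² = 1390.5441 + 11·3498.7225 = 39876.4916.
Posterior mean = (μ₀/σ₀² + n·x̄/σ²)/(1/σ₀² + n/σ²) = (σ²·μ₀ + σ₀²·n·x̄)/(σ² + n·σ₀²) = (1390.5441·484.51 + 3498.7225·5084.09)/39876.4916 = 18461552.596916/39876.4916 = 462.9683.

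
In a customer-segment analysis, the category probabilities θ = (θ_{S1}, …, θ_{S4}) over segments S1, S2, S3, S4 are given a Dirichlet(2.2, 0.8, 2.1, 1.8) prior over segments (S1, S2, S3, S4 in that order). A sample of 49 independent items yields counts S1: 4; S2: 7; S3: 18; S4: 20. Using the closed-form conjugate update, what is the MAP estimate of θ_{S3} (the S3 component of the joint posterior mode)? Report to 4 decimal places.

0.3680

The Dirichlet prior is conjugate to the Multinomial likelihood: each posterior αⱼ = prior αⱼ + observed count nⱼ.
Posterior concentration: (6.2, 7.8, 20.1, 21.8), total = 55.9.
Joint mode component: (α_{S3}−1)/(Σα−K) = 19.1/51.9 = 0.3680.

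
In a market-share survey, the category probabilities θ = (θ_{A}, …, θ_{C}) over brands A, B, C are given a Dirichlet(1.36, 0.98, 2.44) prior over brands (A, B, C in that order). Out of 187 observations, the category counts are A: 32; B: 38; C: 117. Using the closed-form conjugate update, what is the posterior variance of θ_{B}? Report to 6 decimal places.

0.000840

The Dirichlet prior is conjugate to the Multinomial likelihood: each posterior αⱼ = prior αⱼ + observed count nⱼ.
Posterior concentration: (33.36, 38.98, 119.44), total = 191.78.
Var[θ_j] = α_j(Σα−α_j)/((Σα)²(Σα+1)) = 38.98·152.80/(191.78²·192.78) = 0.000840.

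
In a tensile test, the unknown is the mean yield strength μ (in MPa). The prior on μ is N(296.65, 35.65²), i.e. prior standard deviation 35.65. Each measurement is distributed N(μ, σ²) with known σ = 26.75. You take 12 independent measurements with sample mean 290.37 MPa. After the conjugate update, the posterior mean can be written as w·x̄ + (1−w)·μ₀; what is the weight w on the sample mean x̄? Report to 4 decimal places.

0.9552

For Normal data with known variance σ², a Normal(μ₀, σ₀²) prior on μ is conjugate. Posterior precision = 1/σ₀² + n/σ²; posterior mean is the precision-weighted average of μ₀ and x̄.
σ₀² = 35.65² = 1270.9225, σ² = 26.75² = 715.5625. Prior precision 1/σ₀² = 1/1270.9225; data precision n/σ² = 12/715.5625.
w = (n/σ²)/(1/σ₀² + n/σ²) = n·σ₀²/(σ² + n·σ₀²) = 12·1270.9225/(715.5625 + 12·1270.9225) = 15251.07/15966.6325 = 0.9552.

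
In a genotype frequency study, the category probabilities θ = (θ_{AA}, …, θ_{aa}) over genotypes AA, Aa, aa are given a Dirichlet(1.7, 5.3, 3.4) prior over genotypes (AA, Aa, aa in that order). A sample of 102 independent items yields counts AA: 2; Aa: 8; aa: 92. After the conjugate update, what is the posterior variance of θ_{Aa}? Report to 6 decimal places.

The Dirichlet prior is conjugate to the Multinomial likelihood: each posterior αⱼ = prior αⱼ + observed count nⱼ.
Posterior concentration: (3.7, 13.3, 95.4), total = 112.4.
Var[θ_j] = α_j(Σα−α_j)/((Σα)²(Σα+1)) = 13.3·99.1/(112.4²·113.4) = 0.000920.

0.000920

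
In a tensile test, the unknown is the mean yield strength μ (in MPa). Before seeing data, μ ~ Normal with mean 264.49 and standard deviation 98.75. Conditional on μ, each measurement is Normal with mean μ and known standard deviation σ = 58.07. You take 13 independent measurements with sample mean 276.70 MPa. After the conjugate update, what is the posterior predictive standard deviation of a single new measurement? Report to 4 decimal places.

For Normal data with known variance σ², a Normal(μ₀, σ₀²) prior on μ is conjugate. Posterior precision = 1/σ₀² + n/σ²; posterior mean is the precision-weighted average of μ₀ and x̄.
σ₀² = 98.75² = 9751.5625, σ² = 58.07² = 3372.1249; σ² + n·σ₀² = 3372.1249 + 13·9751.5625 = 130142.4374.
Posterior precision = 1/σ₀² + n/σ² = 1/9751.5625 + 13/3372.1249 = (σ² + n·σ₀²)/(σ₀²σ²) = 130142.4374/(9751.5625·3372.1249); posterior variance σₙ² = σ₀²σ²/(σ² + n·σ₀²) = 9751.5625·3372.1249/130142.4374 = 252.673051.
Predictive variance for one new observation = σₙ² + σ² = 9751.5625·3372.1249/130142.4374 + 3372.1249 = σ²·(σ₀² + 130142.4374)/130142.4374 = 3372.1249·139893.9999/130142.4374 = 3624.797951; SD = √(3372.1249·139893.9999/130142.4374) = 60.2063.

60.2063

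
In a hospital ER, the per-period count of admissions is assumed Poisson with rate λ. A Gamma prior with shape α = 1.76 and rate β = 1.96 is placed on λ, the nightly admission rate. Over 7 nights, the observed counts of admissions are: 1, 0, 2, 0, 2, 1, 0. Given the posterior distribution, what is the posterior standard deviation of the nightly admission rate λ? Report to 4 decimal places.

0.3109

With a Gamma(shape α, rate β) prior, the Poisson likelihood is conjugate: the posterior is Gamma(α + ΣXᵢ, β + n).
Sum of counts S = 6 over n = 7 nights.
Posterior: Gamma(α+S, β+n) = Gamma(1.76+6, 1.96+7) = Gamma(7.76, 8.96).
SD = √α/β = √7.76/8.96 = 0.3109.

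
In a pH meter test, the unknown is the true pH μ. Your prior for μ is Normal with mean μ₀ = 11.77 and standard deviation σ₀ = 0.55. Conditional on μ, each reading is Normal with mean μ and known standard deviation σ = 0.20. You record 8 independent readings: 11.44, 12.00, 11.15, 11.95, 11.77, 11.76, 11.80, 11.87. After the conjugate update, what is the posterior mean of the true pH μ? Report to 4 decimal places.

For Normal data with known variance σ², a Normal(μ₀, σ₀²) prior on μ is conjugate. Posterior precision = 1/σ₀² + n/σ²; posterior mean is the precision-weighted average of μ₀ and x̄.
Σxᵢ = 11.44 + 12.00 + 11.15 + 11.95 + 11.77 + 11.76 + 11.80 + 11.87 = 93.74, so n·x̄ = 93.74.
σ₀² = 0.55² = 0.3025, σ² = 0.20² = 0.04; σ² + n·σ₀² = 0.04 + 8·0.3025 = 2.46.
Posterior mean = (μ₀/σ₀² + n·x̄/σ²)/(1/σ₀² + n/σ²) = (σ²·μ₀ + σ₀²·n·x̄)/(σ² + n·σ₀²) = (0.04·11.77 + 0.3025·93.74)/2.46 = 28.82715/2.46 = 11.7184.

11.7184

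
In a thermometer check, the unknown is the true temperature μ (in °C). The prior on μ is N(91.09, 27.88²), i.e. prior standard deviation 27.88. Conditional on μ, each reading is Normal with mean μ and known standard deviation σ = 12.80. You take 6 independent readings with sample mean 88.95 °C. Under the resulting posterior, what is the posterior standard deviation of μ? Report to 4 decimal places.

5.1361

For Normal data with known variance σ², a Normal(μ₀, σ₀²) prior on μ is conjugate. Posterior precision = 1/σ₀² + n/σ²; posterior mean is the precision-weighted average of μ₀ and x̄.
σ₀² = 27.88² = 777.2944, σ² = 12.80² = 163.84; σ² + n·σ₀² = 163.84 + 6·777.2944 = 4827.6064.
Posterior precision = 1/σ₀² + n/σ² = 1/777.2944 + 6/163.84 = (σ² + n·σ₀²)/(σ₀²σ²) = 4827.6064/(777.2944·163.84); posterior variance σₙ² = σ₀²σ²/(σ² + n·σ₀²) = 777.2944·163.84/4827.6064 = 26.379929.
Posterior SD = √σₙ² = √(777.2944·163.84/4827.6064) = 5.1361.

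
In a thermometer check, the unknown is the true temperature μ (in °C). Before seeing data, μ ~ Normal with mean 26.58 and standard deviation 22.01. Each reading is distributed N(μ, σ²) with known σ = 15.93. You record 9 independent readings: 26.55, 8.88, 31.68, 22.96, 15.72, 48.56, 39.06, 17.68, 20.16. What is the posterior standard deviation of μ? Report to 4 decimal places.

5.1619

For Normal data with known variance σ², a Normal(μ₀, σ₀²) prior on μ is conjugate. Posterior precision = 1/σ₀² + n/σ²; posterior mean is the precision-weighted average of μ₀ and x̄.
σ₀² = 22.01² = 484.4401, σ² = 15.93² = 253.7649; σ² + n·σ₀² = 253.7649 + 9·484.4401 = 4613.7258.
Posterior precision = 1/σ₀² + n/σ² = 1/484.4401 + 9/253.7649 = (σ² + n·σ₀²)/(σ₀²σ²) = 4613.7258/(484.4401·253.7649); posterior variance σₙ² = σ₀²σ²/(σ² + n·σ₀²) = 484.4401·253.7649/4613.7258 = 26.645254.
Posterior SD = √σₙ² = √(484.4401·253.7649/4613.7258) = 5.1619.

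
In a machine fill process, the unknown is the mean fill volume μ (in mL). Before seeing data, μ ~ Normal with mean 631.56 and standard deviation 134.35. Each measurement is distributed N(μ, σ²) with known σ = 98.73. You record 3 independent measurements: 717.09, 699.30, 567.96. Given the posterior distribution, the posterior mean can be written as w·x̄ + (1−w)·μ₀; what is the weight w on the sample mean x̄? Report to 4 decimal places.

For Normal data with known variance σ², a Normal(μ₀, σ₀²) prior on μ is conjugate. Posterior precision = 1/σ₀² + n/σ²; posterior mean is the precision-weighted average of μ₀ and x̄.
σ₀² = 134.35² = 18049.9225, σ² = 98.73² = 9747.6129. Prior precision 1/σ₀² = 1/18049.9225; data precision n/σ² = 3/9747.6129.
w = (n/σ²)/(1/σ₀² + n/σ²) = n·σ₀²/(σ² + n·σ₀²) = 3·18049.9225/(9747.6129 + 3·18049.9225) = 54149.7675/63897.3804 = 0.8474.

0.8474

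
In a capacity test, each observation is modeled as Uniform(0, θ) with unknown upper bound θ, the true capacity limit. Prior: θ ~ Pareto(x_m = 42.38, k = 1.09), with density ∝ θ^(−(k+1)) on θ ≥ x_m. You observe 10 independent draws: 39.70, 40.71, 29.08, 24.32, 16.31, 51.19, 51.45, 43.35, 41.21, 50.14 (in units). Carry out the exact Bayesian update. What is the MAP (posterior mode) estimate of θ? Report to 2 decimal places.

51.45

A Pareto(scale x_m, shape k) prior on the upper bound θ of Uniform(0, θ) is conjugate: posterior is Pareto(max(x_m, max xᵢ), k + n).
Sample maximum = 51.45; prior scale x_m = 42.38 → posterior scale = max = 51.45.
Posterior shape = 1.09 + 10 = 11.09.
The Pareto density is decreasing on [x_m, ∞), so the mode is x_m = 51.45.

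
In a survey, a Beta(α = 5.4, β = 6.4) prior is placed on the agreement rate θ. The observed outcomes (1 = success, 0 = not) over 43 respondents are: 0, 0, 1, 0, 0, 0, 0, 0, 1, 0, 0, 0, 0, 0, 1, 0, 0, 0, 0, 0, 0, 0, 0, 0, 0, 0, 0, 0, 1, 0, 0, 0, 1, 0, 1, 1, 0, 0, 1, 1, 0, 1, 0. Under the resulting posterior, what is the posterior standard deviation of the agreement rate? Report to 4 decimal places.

The Beta prior is conjugate to a Binomial/Bernoulli likelihood; the update adds successes to α and failures to β.
Posterior: Beta(α+k, β+n−k) = Beta(5.4+10, 6.4+33) = Beta(15.4, 39.4).
Var = αβ/((α+β)²(α+β+1)) = 15.4·39.4/(54.8²·55.8) = 0.00362094; SD = √0.00362094 = 0.0602.

0.0602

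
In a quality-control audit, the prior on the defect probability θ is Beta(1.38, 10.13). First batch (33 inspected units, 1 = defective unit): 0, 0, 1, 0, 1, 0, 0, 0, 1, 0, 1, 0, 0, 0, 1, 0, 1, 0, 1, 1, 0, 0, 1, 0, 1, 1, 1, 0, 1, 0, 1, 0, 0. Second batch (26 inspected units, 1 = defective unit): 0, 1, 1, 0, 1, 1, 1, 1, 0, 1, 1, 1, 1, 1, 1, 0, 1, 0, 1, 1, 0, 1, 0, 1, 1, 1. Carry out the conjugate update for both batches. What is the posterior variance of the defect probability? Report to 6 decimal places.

The Beta prior is conjugate to a Binomial/Bernoulli likelihood; the update adds successes to α and failures to β.
After batch 1: Beta(1.38+14, 10.13+19) = Beta(15.38, 29.13).
After batch 2: Beta(15.38+19, 29.13+7) = Beta(34.38, 36.13).
Var = αβ/((α+β)²(α+β+1)) = 34.38·36.13/(70.51²·71.51) = 0.003494.

0.003494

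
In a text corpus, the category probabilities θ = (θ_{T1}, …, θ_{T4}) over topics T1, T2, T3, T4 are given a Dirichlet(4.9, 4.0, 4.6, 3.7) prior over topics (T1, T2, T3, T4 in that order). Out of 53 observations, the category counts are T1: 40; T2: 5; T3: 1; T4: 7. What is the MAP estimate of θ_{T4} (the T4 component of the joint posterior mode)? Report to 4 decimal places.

The Dirichlet prior is conjugate to the Multinomial likelihood: each posterior αⱼ = prior αⱼ + observed count nⱼ.
Posterior concentration: (44.9, 9.0, 5.6, 10.7), total = 70.2.
Joint mode component: (α_{T4}−1)/(Σα−K) = 9.7/66.2 = 0.1465.

0.1465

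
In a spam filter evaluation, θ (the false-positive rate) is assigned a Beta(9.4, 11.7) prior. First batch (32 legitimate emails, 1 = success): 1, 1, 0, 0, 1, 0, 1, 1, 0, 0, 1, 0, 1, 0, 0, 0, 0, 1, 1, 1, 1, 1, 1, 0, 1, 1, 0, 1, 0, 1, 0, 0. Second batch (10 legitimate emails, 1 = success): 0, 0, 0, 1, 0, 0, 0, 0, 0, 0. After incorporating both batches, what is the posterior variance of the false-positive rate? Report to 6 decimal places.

The Beta prior is conjugate to a Binomial/Bernoulli likelihood; the update adds successes to α and failures to β.
After batch 1: Beta(9.4+17, 11.7+15) = Beta(26.4, 26.7).
After batch 2: Beta(26.4+1, 26.7+9) = Beta(27.4, 35.7).
Var = αβ/((α+β)²(α+β+1)) = 27.4·35.7/(63.1²·64.1) = 0.003833.

0.003833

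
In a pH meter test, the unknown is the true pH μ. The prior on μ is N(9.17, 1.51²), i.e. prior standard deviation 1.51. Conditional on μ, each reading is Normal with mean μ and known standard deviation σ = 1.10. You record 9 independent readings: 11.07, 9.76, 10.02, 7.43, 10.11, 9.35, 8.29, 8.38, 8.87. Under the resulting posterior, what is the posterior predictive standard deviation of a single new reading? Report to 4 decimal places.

For Normal data with known variance σ², a Normal(μ₀, σ₀²) prior on μ is conjugate. Posterior precision = 1/σ₀² + n/σ²; posterior mean is the precision-weighted average of μ₀ and x̄.
σ₀² = 1.51² = 2.2801, σ² = 1.10² = 1.21; σ² + n·σ₀² = 1.21 + 9·2.2801 = 21.7309.
Posterior precision = 1/σ₀² + n/σ² = 1/2.2801 + 9/1.21 = (σ² + n·σ₀²)/(σ₀²σ²) = 21.7309/(2.2801·1.21); posterior variance σₙ² = σ₀²σ²/(σ² + n·σ₀²) = 2.2801·1.21/21.7309 = 0.126958.
Predictive variance for one new observation = σₙ² + σ² = 2.2801·1.21/21.7309 + 1.21 = σ²·(σ₀² + 21.7309)/21.7309 = 1.21·24.011/21.7309 = 1.336958; SD = √(1.21·24.011/21.7309) = 1.1563.

1.1563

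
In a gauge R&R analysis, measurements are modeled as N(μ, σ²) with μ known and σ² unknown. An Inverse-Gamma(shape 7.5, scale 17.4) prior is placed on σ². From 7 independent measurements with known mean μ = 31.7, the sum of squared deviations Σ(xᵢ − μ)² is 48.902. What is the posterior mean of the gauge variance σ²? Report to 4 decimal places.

4.1851

With known mean μ and an Inverse-Gamma(α, β) prior on σ², the Normal likelihood is conjugate: posterior is Inv-Gamma(α + n/2, β + Σ(xᵢ−μ)²/2).
Posterior: Inv-Gamma(7.5 + 7/2, 17.4 + 48.902/2) = Inv-Gamma(11.00, 41.8510).
E[σ²|data] = β/(α−1) = 41.8510/10.00 = 4.1851.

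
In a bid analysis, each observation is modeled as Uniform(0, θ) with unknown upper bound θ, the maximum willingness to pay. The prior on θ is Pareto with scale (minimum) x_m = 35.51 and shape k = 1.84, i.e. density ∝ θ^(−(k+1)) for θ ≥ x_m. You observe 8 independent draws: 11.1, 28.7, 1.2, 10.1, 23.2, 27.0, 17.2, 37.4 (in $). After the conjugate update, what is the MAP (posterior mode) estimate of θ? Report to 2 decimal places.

A Pareto(scale x_m, shape k) prior on the upper bound θ of Uniform(0, θ) is conjugate: posterior is Pareto(max(x_m, max xᵢ), k + n).
Sample maximum = 37.4; prior scale x_m = 35.51 → posterior scale = max = 37.40.
Posterior shape = 1.84 + 8 = 9.84.
The Pareto density is decreasing on [x_m, ∞), so the mode is x_m = 37.40.

37.40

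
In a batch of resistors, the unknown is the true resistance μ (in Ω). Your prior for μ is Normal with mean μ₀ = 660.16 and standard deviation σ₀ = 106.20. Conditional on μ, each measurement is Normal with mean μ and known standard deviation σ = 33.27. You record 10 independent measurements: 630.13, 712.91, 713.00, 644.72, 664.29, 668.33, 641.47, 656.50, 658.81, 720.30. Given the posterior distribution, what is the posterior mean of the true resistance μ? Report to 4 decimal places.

For Normal data with known variance σ², a Normal(μ₀, σ₀²) prior on μ is conjugate. Posterior precision = 1/σ₀² + n/σ²; posterior mean is the precision-weighted average of μ₀ and x̄.
Σxᵢ = 630.13 + 712.91 + 713.00 + 644.72 + 664.29 + 668.33 + 641.47 + 656.50 + 658.81 + 720.30 = 6710.46, so n·x̄ = 6710.46.
σ₀² = 106.20² = 11278.44, σ² = 33.27² = 1106.8929; σ² + n·σ₀² = 1106.8929 + 10·11278.44 = 113891.2929.
Posterior mean = (μ₀/σ₀² + n·x̄/σ²)/(1/σ₀² + n/σ²) = (σ²·μ₀ + σ₀²·n·x̄)/(σ² + n·σ₀²) = (1106.8929·660.16 + 11278.44·6710.46)/113891.2929 = 76414246.899264/113891.2929 = 670.9402.

670.9402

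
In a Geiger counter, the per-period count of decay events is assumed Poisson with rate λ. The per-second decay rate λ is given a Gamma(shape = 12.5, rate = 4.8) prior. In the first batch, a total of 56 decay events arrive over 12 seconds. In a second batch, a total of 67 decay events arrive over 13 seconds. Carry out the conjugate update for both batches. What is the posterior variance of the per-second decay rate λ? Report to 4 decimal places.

0.1526

With a Gamma(shape α, rate β) prior, the Poisson likelihood is conjugate: the posterior is Gamma(α + ΣXᵢ, β + n).
After batch 1: Gamma(α+S, β+n) = Gamma(12.5+56, 4.8+12) = Gamma(68.5, 16.8).
After batch 2: Gamma(α+S, β+n) = Gamma(68.5+67, 16.8+13) = Gamma(135.5, 29.8).
Var = α/β² = 135.5/29.8² = 0.1526.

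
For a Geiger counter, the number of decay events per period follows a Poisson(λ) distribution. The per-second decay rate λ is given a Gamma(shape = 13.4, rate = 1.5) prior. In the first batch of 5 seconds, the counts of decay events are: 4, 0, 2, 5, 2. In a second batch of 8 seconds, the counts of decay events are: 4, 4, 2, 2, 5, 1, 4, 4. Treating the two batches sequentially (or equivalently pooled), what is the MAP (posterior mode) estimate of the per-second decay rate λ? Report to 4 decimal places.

With a Gamma(shape α, rate β) prior, the Poisson likelihood is conjugate: the posterior is Gamma(α + ΣXᵢ, β + n).
Batch 1: sum of counts S = 13 over n = 5 seconds.
After batch 1: Gamma(α+S, β+n) = Gamma(13.4+13, 1.5+5) = Gamma(26.4, 6.5).
Batch 2: sum of counts S = 26 over n = 8 seconds.
After batch 2: Gamma(α+S, β+n) = Gamma(26.4+26, 6.5+8) = Gamma(52.4, 14.5).
Mode of Gamma(α,β) for α≥1 is (α−1)/β = 51.4/14.5 = 3.5448.

3.5448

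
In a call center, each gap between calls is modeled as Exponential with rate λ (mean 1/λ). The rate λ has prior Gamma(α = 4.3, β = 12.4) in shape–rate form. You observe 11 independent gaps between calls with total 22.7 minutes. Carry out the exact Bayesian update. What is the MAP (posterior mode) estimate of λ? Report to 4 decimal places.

With a Gamma(shape α, rate β) prior on the exponential rate λ, the posterior after n observations with total T = Σxᵢ is Gamma(α+n, β+T).
Posterior: Gamma(4.3+11, 12.4+22.7) = Gamma(15.3, 35.1).
Mode = (α−1)/β = 0.4074.

0.4074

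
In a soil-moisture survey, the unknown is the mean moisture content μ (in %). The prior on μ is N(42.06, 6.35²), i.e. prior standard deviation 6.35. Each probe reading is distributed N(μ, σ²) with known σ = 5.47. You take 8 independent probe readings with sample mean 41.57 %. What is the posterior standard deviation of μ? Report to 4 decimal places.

1.8500

For Normal data with known variance σ², a Normal(μ₀, σ₀²) prior on μ is conjugate. Posterior precision = 1/σ₀² + n/σ²; posterior mean is the precision-weighted average of μ₀ and x̄.
σ₀² = 6.35² = 40.3225, σ² = 5.47² = 29.9209; σ² + n·σ₀² = 29.9209 + 8·40.3225 = 352.5009.
Posterior precision = 1/σ₀² + n/σ² = 1/40.3225 + 8/29.9209 = (σ² + n·σ₀²)/(σ₀²σ²) = 352.5009/(40.3225·29.9209); posterior variance σₙ² = σ₀²σ²/(σ² + n·σ₀²) = 40.3225·29.9209/352.5009 = 3.422645.
Posterior SD = √σₙ² = √(40.3225·29.9209/352.5009) = 1.8500.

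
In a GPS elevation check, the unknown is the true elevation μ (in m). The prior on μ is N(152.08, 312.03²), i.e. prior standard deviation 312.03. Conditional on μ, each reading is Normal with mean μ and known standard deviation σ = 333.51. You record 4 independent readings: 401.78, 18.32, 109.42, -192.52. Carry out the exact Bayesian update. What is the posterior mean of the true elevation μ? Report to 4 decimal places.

For Normal data with known variance σ², a Normal(μ₀, σ₀²) prior on μ is conjugate. Posterior precision = 1/σ₀² + n/σ²; posterior mean is the precision-weighted average of μ₀ and x̄.
Σxᵢ = 401.78 + 18.32 + 109.42 + (-192.52) = 337, so n·x̄ = 337.
σ₀² = 312.03² = 97362.7209, σ² = 333.51² = 111228.9201; σ² + n·σ₀² = 111228.9201 + 4·97362.7209 = 500679.8037.
Posterior mean = (μ₀/σ₀² + n·x̄/σ²)/(1/σ₀² + n/σ²) = (σ²·μ₀ + σ₀²·n·x̄)/(σ² + n·σ₀²) = (111228.9201·152.08 + 97362.7209·337)/500679.8037 = 49726931.112108/500679.8037 = 99.3188.

99.3188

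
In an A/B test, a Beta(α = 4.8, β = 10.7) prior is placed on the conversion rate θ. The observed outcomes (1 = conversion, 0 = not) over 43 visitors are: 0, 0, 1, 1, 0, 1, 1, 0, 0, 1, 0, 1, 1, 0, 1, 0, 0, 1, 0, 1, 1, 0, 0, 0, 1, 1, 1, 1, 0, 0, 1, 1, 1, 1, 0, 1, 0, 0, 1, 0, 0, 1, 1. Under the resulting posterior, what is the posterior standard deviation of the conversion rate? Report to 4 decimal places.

0.0647

The Beta prior is conjugate to a Binomial/Bernoulli likelihood; the update adds successes to α and failures to β.
Posterior: Beta(α+k, β+n−k) = Beta(4.8+23, 10.7+20) = Beta(27.8, 30.7).
Var = αβ/((α+β)²(α+β+1)) = 27.8·30.7/(58.5²·59.5) = 0.00419136; SD = √0.00419136 = 0.0647.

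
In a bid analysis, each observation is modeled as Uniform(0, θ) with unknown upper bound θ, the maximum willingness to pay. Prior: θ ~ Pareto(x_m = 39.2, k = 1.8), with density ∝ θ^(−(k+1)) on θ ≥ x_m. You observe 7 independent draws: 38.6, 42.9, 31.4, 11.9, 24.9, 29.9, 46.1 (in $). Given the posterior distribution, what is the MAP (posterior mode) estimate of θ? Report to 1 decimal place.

A Pareto(scale x_m, shape k) prior on the upper bound θ of Uniform(0, θ) is conjugate: posterior is Pareto(max(x_m, max xᵢ), k + n).
Sample maximum = 46.1; prior scale x_m = 39.2 → posterior scale = max = 46.1.
Posterior shape = 1.8 + 7 = 8.8.
The Pareto density is decreasing on [x_m, ∞), so the mode is x_m = 46.1.

46.1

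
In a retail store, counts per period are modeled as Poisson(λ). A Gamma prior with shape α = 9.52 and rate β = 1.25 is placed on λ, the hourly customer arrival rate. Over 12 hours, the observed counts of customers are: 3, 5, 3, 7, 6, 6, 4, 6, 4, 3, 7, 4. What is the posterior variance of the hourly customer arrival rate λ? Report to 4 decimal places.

With a Gamma(shape α, rate β) prior, the Poisson likelihood is conjugate: the posterior is Gamma(α + ΣXᵢ, β + n).
Sum of counts S = 58 over n = 12 hours.
Posterior: Gamma(α+S, β+n) = Gamma(9.52+58, 1.25+12) = Gamma(67.52, 13.25).
Var = α/β² = 67.52/13.25² = 0.3846.

0.3846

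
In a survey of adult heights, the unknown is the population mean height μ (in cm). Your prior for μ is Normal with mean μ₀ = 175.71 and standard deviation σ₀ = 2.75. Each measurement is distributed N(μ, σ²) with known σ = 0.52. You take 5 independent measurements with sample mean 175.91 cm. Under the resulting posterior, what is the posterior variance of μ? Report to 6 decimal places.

For Normal data with known variance σ², a Normal(μ₀, σ₀²) prior on μ is conjugate. Posterior precision = 1/σ₀² + n/σ²; posterior mean is the precision-weighted average of μ₀ and x̄.
σ₀² = 2.75² = 7.5625, σ² = 0.52² = 0.2704; σ² + n·σ₀² = 0.2704 + 5·7.5625 = 38.0829.
Posterior precision = 1/σ₀² + n/σ² = 1/7.5625 + 5/0.2704 = (σ² + n·σ₀²)/(σ₀²σ²) = 38.0829/(7.5625·0.2704); posterior variance σₙ² = σ₀²σ²/(σ² + n·σ₀²) = 7.5625·0.2704/38.0829 = 0.053696.

0.053696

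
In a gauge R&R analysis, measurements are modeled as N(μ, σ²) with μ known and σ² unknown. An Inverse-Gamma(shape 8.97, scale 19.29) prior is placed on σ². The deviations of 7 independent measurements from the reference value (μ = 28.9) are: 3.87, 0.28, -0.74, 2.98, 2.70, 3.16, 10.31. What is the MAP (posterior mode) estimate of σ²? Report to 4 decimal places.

6.9278

With known mean μ and an Inverse-Gamma(α, β) prior on σ², the Normal likelihood is conjugate: posterior is Inv-Gamma(α + n/2, β + Σ(xᵢ−μ)²/2).
Σ(xᵢ−μ)² = (3.87)² + (0.28)² + (-0.74)² + (2.98)² + (2.70)² + (3.16)² + (10.31)² = 148.0550.
Posterior: Inv-Gamma(8.97 + 7/2, 19.29 + 148.0550/2) = Inv-Gamma(12.47, 93.31750).
Mode = β/(α+1) = 93.31750/13.47 = 6.9278.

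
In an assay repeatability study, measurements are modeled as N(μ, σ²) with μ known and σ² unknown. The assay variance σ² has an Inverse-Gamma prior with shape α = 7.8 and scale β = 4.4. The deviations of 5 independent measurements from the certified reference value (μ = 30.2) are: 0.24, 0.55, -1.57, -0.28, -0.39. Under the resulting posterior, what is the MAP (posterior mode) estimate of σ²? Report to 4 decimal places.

0.5246

With known mean μ and an Inverse-Gamma(α, β) prior on σ², the Normal likelihood is conjugate: posterior is Inv-Gamma(α + n/2, β + Σ(xᵢ−μ)²/2).
Σ(xᵢ−μ)² = (0.24)² + (0.55)² + (-1.57)² + (-0.28)² + (-0.39)² = 3.0555.
Posterior: Inv-Gamma(7.8 + 5/2, 4.4 + 3.0555/2) = Inv-Gamma(10.30, 5.92775).
Mode = β/(α+1) = 5.92775/11.30 = 0.5246.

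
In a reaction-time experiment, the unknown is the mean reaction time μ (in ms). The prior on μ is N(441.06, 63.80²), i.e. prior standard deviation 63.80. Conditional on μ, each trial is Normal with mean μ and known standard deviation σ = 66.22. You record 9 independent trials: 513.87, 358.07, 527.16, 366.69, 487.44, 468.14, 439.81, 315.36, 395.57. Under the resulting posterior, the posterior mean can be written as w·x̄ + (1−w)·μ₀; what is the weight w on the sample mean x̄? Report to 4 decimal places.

0.8931

For Normal data with known variance σ², a Normal(μ₀, σ₀²) prior on μ is conjugate. Posterior precision = 1/σ₀² + n/σ²; posterior mean is the precision-weighted average of μ₀ and x̄.
σ₀² = 63.80² = 4070.44, σ² = 66.22² = 4385.0884. Prior precision 1/σ₀² = 1/4070.44; data precision n/σ² = 9/4385.0884.
w = (n/σ²)/(1/σ₀² + n/σ²) = n·σ₀²/(σ² + n·σ₀²) = 9·4070.44/(4385.0884 + 9·4070.44) = 36633.96/41019.0484 = 0.8931.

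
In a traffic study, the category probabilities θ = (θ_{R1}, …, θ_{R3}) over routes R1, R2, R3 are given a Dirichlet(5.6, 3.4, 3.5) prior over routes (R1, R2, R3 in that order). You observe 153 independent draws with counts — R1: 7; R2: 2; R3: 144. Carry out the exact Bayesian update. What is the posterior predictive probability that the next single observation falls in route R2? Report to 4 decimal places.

0.0326

The Dirichlet prior is conjugate to the Multinomial likelihood: each posterior αⱼ = prior αⱼ + observed count nⱼ.
Posterior concentration: (12.6, 5.4, 147.5), total = 165.5.
P(next = R2 | data) = α_{R2}/Σα = 0.0326.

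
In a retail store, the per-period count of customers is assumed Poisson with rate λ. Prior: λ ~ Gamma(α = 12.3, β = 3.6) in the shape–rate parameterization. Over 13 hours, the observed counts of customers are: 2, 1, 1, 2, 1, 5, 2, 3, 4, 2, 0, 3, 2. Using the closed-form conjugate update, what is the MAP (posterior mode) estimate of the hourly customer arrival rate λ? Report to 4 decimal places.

With a Gamma(shape α, rate β) prior, the Poisson likelihood is conjugate: the posterior is Gamma(α + ΣXᵢ, β + n).
Sum of counts S = 28 over n = 13 hours.
Posterior: Gamma(α+S, β+n) = Gamma(12.3+28, 3.6+13) = Gamma(40.3, 16.6).
Mode of Gamma(α,β) for α≥1 is (α−1)/β = 39.3/16.6 = 2.3675.

2.3675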